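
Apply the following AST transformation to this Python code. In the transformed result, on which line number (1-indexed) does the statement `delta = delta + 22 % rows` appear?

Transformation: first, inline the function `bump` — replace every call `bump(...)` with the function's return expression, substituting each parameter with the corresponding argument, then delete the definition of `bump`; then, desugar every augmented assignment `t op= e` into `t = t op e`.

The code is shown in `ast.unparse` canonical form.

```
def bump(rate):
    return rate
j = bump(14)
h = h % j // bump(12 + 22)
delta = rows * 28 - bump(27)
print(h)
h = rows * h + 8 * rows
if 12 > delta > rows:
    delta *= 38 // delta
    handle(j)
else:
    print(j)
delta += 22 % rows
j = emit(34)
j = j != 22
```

11

Transformed code:
j = 14
h = h % j // (12 + 22)
delta = rows * 28 - 27
print(h)
h = rows * h + 8 * rows
if 12 > delta > rows:
    delta = delta * (38 // delta)
    handle(j)
else:
    print(j)
delta = delta + 22 % rows
j = emit(34)
j = j != 22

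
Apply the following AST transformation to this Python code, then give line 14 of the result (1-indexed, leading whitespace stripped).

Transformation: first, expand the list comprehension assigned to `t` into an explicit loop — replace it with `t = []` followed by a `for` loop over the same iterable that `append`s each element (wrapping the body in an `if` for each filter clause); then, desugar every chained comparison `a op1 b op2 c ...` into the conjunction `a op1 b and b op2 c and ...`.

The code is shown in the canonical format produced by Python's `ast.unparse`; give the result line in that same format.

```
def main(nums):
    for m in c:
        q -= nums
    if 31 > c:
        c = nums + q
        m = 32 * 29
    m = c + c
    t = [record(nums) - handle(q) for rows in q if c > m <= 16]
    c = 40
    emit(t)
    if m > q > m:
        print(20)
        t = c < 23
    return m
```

Transformed code:
def main(nums):
    for m in c:
        q -= nums
    if 31 > c:
        c = nums + q
        m = 32 * 29
    m = c + c
    t = []
    for rows in q:
        if c > m and m <= 16:
            t.append(record(nums) - handle(q))
    c = 40
    emit(t)
    if m > q and q > m:
        print(20)
        t = c < 23
    return m

if m > q and q > m:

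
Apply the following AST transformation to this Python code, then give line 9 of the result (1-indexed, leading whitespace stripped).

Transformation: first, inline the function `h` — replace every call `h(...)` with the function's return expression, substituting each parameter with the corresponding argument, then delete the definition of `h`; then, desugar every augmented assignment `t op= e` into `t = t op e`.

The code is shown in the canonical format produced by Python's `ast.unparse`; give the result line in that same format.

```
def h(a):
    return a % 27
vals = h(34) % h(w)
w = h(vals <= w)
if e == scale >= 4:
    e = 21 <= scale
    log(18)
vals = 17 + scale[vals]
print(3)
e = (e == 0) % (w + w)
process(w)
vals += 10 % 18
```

process(w)

Transformed code:
vals = 34 % 27 % (w % 27)
w = (vals <= w) % 27
if e == scale >= 4:
    e = 21 <= scale
    log(18)
vals = 17 + scale[vals]
print(3)
e = (e == 0) % (w + w)
process(w)
vals = vals + 10 % 18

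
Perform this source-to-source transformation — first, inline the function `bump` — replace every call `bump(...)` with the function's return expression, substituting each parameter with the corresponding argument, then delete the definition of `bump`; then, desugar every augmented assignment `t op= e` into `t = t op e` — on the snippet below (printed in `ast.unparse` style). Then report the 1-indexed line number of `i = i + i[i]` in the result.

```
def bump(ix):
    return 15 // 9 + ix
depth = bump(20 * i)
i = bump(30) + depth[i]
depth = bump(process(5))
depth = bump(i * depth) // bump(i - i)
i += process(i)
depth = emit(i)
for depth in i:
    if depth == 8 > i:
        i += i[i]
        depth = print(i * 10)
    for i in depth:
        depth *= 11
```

9

Transformed code:
depth = 15 // 9 + 20 * i
i = 15 // 9 + 30 + depth[i]
depth = 15 // 9 + process(5)
depth = (15 // 9 + i * depth) // (15 // 9 + (i - i))
i = i + process(i)
depth = emit(i)
for depth in i:
    if depth == 8 > i:
        i = i + i[i]
        depth = print(i * 10)
    for i in depth:
        depth = depth * 11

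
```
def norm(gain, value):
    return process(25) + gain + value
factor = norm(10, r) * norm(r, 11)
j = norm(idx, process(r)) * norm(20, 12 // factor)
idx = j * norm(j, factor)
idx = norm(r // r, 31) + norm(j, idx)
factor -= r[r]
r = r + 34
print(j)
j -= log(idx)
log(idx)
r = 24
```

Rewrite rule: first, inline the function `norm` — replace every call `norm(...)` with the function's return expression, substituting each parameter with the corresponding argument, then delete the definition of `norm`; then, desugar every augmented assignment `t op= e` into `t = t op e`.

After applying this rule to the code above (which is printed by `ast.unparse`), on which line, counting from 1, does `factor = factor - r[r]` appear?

5

Transformed code:
factor = (process(25) + 10 + r) * (process(25) + r + 11)
j = (process(25) + idx + process(r)) * (process(25) + 20 + 12 // factor)
idx = j * (process(25) + j + factor)
idx = process(25) + r // r + 31 + (process(25) + j + idx)
factor = factor - r[r]
r = r + 34
print(j)
j = j - log(idx)
log(idx)
r = 24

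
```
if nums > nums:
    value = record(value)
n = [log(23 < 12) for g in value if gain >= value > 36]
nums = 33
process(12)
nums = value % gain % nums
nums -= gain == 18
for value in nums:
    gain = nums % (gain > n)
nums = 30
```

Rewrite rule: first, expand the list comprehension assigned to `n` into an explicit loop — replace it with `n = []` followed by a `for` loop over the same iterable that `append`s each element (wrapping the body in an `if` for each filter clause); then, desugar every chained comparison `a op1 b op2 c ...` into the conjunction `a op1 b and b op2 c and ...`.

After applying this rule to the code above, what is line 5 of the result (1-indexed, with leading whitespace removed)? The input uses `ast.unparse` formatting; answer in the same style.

Transformed code:
if nums > nums:
    value = record(value)
n = []
for g in value:
    if gain >= value and value > 36:
        n.append(log(23 < 12))
nums = 33
process(12)
nums = value % gain % nums
nums -= gain == 18
for value in nums:
    gain = nums % (gain > n)
nums = 30

if gain >= value and value > 36:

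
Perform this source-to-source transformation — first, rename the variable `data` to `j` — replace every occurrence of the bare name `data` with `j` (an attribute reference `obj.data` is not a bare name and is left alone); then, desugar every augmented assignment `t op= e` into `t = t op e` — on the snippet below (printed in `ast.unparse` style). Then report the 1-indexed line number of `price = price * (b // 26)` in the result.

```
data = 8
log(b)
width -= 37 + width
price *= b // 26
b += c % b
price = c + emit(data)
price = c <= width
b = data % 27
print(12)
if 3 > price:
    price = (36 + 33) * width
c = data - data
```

Transformed code:
j = 8
log(b)
width = width - (37 + width)
price = price * (b // 26)
b = b + c % b
price = c + emit(j)
price = c <= width
b = j % 27
print(12)
if 3 > price:
    price = (36 + 33) * width
c = j - j

4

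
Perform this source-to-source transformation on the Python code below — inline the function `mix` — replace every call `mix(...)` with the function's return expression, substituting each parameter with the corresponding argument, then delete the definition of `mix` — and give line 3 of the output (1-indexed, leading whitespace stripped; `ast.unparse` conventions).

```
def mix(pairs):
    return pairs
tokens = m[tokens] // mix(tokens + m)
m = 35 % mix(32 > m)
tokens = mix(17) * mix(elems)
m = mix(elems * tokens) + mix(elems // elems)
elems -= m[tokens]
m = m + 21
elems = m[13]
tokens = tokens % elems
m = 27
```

tokens = 17 * elems

Transformed code:
tokens = m[tokens] // (tokens + m)
m = 35 % (32 > m)
tokens = 17 * elems
m = elems * tokens + elems // elems
elems -= m[tokens]
m = m + 21
elems = m[13]
tokens = tokens % elems
m = 27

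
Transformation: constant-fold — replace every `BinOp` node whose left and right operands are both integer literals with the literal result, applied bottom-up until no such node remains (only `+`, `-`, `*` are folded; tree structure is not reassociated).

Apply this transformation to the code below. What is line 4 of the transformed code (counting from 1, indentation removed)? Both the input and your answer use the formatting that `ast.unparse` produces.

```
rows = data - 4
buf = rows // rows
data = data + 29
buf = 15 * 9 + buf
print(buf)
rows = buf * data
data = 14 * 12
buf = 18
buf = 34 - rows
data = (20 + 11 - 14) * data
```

buf = 135 + buf

Transformed code:
rows = data - 4
buf = rows // rows
data = data + 29
buf = 135 + buf
print(buf)
rows = buf * data
data = 168
buf = 18
buf = 34 - rows
data = 17 * data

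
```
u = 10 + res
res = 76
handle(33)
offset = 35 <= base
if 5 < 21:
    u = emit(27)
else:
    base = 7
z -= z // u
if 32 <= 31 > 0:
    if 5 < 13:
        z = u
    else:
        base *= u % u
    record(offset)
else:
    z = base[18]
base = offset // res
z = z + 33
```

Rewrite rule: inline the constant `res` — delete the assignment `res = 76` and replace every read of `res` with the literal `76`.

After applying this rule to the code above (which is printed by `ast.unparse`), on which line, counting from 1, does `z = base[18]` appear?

Transformed code:
u = 10 + 76
handle(33)
offset = 35 <= base
if 5 < 21:
    u = emit(27)
else:
    base = 7
z -= z // u
if 32 <= 31 > 0:
    if 5 < 13:
        z = u
    else:
        base *= u % u
    record(offset)
else:
    z = base[18]
base = offset // 76
z = z + 33

16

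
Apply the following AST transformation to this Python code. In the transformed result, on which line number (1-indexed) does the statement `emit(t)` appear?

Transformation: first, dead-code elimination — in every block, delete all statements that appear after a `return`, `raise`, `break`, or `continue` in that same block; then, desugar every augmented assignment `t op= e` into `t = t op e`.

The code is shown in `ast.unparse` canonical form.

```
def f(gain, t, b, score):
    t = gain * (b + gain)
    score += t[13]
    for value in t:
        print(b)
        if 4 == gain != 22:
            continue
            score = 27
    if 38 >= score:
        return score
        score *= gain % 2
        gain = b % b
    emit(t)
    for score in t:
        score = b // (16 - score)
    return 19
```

Transformed code:
def f(gain, t, b, score):
    t = gain * (b + gain)
    score = score + t[13]
    for value in t:
        print(b)
        if 4 == gain != 22:
            continue
    if 38 >= score:
        return score
    emit(t)
    for score in t:
        score = b // (16 - score)
    return 19

10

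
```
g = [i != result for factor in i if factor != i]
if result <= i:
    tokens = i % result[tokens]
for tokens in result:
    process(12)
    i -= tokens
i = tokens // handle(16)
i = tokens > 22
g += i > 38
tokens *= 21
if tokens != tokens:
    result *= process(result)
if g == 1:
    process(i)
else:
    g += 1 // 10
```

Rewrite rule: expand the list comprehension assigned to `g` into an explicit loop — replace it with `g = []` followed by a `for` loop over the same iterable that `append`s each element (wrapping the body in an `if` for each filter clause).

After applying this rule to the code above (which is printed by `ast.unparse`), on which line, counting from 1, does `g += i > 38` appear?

Transformed code:
g = []
for factor in i:
    if factor != i:
        g.append(i != result)
if result <= i:
    tokens = i % result[tokens]
for tokens in result:
    process(12)
    i -= tokens
i = tokens // handle(16)
i = tokens > 22
g += i > 38
tokens *= 21
if tokens != tokens:
    result *= process(result)
if g == 1:
    process(i)
else:
    g += 1 // 10

12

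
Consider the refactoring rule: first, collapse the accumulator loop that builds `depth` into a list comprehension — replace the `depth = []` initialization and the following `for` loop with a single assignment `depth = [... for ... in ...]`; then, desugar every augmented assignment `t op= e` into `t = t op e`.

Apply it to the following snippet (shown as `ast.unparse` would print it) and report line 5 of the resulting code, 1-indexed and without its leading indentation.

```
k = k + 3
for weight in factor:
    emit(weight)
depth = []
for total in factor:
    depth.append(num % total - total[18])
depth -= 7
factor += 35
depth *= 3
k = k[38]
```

depth = depth - 7

Transformed code:
k = k + 3
for weight in factor:
    emit(weight)
depth = [num % total - total[18] for total in factor]
depth = depth - 7
factor = factor + 35
depth = depth * 3
k = k[38]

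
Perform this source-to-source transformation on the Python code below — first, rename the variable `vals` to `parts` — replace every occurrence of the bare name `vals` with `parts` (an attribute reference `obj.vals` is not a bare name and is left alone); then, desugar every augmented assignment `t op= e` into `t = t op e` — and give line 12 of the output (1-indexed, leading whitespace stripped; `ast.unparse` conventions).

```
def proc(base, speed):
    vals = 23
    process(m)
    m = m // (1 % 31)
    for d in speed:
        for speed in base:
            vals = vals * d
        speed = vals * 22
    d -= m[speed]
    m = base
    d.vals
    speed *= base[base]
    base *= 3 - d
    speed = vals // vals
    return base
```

speed = speed * base[base]

Transformed code:
def proc(base, speed):
    parts = 23
    process(m)
    m = m // (1 % 31)
    for d in speed:
        for speed in base:
            parts = parts * d
        speed = parts * 22
    d = d - m[speed]
    m = base
    d.vals
    speed = speed * base[base]
    base = base * (3 - d)
    speed = parts // parts
    return base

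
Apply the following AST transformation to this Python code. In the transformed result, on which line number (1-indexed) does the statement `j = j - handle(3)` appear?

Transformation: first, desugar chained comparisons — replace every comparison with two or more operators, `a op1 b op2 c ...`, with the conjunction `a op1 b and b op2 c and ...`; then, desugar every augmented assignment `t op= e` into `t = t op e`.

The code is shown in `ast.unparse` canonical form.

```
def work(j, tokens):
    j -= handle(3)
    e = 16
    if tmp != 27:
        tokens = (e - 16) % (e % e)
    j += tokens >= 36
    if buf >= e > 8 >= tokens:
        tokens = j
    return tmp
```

Transformed code:
def work(j, tokens):
    j = j - handle(3)
    e = 16
    if tmp != 27:
        tokens = (e - 16) % (e % e)
    j = j + (tokens >= 36)
    if buf >= e and e > 8 and (8 >= tokens):
        tokens = j
    return tmp

2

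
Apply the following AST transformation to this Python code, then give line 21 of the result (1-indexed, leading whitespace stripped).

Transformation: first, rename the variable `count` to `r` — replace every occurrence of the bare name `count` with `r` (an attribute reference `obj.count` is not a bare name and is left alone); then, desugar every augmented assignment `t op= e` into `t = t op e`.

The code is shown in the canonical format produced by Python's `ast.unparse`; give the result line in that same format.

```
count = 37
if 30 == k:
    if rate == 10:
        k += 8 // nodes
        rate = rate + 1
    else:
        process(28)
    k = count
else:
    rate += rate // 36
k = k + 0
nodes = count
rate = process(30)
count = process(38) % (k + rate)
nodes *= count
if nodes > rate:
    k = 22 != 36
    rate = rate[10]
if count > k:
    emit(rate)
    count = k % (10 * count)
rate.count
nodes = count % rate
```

Transformed code:
r = 37
if 30 == k:
    if rate == 10:
        k = k + 8 // nodes
        rate = rate + 1
    else:
        process(28)
    k = r
else:
    rate = rate + rate // 36
k = k + 0
nodes = r
rate = process(30)
r = process(38) % (k + rate)
nodes = nodes * r
if nodes > rate:
    k = 22 != 36
    rate = rate[10]
if r > k:
    emit(rate)
    r = k % (10 * r)
rate.count
nodes = r % rate

r = k % (10 * r)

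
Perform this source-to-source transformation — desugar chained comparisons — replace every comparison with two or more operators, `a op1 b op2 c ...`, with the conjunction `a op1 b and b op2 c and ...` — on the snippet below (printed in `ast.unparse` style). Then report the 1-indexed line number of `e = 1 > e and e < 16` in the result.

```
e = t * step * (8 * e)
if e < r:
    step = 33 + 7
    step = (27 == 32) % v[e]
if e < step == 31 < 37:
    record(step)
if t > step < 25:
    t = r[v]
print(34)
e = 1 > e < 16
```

10

Transformed code:
e = t * step * (8 * e)
if e < r:
    step = 33 + 7
    step = (27 == 32) % v[e]
if e < step and step == 31 and (31 < 37):
    record(step)
if t > step and step < 25:
    t = r[v]
print(34)
e = 1 > e and e < 16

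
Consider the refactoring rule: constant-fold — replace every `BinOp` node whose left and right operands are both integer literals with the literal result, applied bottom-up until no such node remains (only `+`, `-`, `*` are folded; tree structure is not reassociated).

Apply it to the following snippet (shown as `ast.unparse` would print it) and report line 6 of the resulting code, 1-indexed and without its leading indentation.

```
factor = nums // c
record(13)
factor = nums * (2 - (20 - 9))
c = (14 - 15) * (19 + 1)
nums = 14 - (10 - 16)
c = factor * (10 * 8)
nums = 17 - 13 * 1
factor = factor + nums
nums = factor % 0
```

Transformed code:
factor = nums // c
record(13)
factor = nums * -9
c = -20
nums = 20
c = factor * 80
nums = 4
factor = factor + nums
nums = factor % 0

c = factor * 80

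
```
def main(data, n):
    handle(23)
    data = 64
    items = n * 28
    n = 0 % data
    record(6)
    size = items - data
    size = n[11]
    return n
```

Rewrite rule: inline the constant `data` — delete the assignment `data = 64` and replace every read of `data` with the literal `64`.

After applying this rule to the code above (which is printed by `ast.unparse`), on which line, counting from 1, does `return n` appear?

8

Transformed code:
def main(data, n):
    handle(23)
    items = n * 28
    n = 0 % 64
    record(6)
    size = items - 64
    size = n[11]
    return n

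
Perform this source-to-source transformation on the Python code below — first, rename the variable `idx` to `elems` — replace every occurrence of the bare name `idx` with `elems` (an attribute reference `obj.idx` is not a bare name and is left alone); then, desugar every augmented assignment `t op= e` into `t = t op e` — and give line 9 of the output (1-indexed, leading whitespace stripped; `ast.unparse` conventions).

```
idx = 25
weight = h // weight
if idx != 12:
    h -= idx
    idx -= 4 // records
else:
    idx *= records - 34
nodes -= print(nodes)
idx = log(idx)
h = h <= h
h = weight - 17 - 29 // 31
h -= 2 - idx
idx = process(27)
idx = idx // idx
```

elems = log(elems)

Transformed code:
elems = 25
weight = h // weight
if elems != 12:
    h = h - elems
    elems = elems - 4 // records
else:
    elems = elems * (records - 34)
nodes = nodes - print(nodes)
elems = log(elems)
h = h <= h
h = weight - 17 - 29 // 31
h = h - (2 - elems)
elems = process(27)
elems = elems // elems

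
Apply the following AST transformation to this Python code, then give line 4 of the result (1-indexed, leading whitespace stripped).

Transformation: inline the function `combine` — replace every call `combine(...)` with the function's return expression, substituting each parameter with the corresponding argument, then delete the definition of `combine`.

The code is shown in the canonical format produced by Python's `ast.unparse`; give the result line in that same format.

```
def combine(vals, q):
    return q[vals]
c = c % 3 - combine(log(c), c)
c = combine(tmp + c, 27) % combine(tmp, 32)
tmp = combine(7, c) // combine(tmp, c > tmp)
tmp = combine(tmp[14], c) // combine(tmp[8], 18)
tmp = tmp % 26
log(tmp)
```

tmp = c[tmp[14]] // 18[tmp[8]]

Transformed code:
c = c % 3 - c[log(c)]
c = 27[tmp + c] % 32[tmp]
tmp = c[7] // (c > tmp)[tmp]
tmp = c[tmp[14]] // 18[tmp[8]]
tmp = tmp % 26
log(tmp)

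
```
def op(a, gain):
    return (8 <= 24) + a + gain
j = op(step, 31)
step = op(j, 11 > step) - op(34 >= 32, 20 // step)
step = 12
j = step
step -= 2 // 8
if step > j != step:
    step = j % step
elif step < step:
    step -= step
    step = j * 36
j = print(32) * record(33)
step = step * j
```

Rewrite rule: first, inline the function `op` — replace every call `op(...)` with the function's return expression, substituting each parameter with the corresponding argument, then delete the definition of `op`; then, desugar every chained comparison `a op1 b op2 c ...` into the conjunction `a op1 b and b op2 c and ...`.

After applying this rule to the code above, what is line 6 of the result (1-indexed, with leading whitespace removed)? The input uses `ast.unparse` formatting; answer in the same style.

if step > j and j != step:

Transformed code:
j = (8 <= 24) + step + 31
step = (8 <= 24) + j + (11 > step) - ((8 <= 24) + (34 >= 32) + 20 // step)
step = 12
j = step
step -= 2 // 8
if step > j and j != step:
    step = j % step
elif step < step:
    step -= step
    step = j * 36
j = print(32) * record(33)
step = step * j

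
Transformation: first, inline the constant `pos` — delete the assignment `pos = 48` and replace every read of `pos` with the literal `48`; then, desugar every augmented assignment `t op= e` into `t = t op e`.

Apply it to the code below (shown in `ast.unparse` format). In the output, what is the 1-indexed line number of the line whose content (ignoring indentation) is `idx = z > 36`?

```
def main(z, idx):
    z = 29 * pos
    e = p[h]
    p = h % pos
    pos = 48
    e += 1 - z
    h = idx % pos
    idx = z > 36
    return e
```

7

Transformed code:
def main(z, idx):
    z = 29 * 48
    e = p[h]
    p = h % 48
    e = e + (1 - z)
    h = idx % 48
    idx = z > 36
    return e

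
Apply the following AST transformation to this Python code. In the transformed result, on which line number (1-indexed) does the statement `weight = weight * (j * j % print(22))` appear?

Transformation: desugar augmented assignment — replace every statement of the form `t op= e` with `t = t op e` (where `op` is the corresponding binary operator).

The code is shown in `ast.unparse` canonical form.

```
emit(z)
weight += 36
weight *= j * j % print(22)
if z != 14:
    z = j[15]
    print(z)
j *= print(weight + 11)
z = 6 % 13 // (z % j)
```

Transformed code:
emit(z)
weight = weight + 36
weight = weight * (j * j % print(22))
if z != 14:
    z = j[15]
    print(z)
j = j * print(weight + 11)
z = 6 % 13 // (z % j)

3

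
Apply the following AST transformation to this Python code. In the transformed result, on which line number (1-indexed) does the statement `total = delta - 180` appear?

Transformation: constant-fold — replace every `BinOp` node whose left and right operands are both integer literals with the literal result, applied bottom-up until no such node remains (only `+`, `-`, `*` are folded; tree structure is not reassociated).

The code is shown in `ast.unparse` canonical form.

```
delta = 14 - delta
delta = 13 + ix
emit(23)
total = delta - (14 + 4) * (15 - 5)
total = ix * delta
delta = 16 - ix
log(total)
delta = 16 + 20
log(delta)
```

4

Transformed code:
delta = 14 - delta
delta = 13 + ix
emit(23)
total = delta - 180
total = ix * delta
delta = 16 - ix
log(total)
delta = 36
log(delta)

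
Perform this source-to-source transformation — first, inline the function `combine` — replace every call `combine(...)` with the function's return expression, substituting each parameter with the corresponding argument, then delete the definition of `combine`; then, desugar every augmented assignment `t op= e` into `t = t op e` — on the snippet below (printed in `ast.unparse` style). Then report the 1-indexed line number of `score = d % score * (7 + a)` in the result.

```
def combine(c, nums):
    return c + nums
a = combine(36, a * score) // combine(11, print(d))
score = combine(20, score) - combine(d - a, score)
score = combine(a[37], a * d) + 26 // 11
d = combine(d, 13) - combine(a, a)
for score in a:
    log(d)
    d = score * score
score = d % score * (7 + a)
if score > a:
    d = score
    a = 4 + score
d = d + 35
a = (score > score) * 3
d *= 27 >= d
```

Transformed code:
a = (36 + a * score) // (11 + print(d))
score = 20 + score - (d - a + score)
score = a[37] + a * d + 26 // 11
d = d + 13 - (a + a)
for score in a:
    log(d)
    d = score * score
score = d % score * (7 + a)
if score > a:
    d = score
    a = 4 + score
d = d + 35
a = (score > score) * 3
d = d * (27 >= d)

8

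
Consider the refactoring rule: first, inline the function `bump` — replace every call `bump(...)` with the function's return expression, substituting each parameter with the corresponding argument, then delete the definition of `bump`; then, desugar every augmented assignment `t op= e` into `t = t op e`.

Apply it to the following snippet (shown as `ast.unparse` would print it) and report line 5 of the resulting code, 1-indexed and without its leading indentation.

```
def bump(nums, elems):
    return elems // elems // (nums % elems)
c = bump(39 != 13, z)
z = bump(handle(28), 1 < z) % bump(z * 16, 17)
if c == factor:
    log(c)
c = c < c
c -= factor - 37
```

c = c < c

Transformed code:
c = z // z // ((39 != 13) % z)
z = (1 < z) // (1 < z) // (handle(28) % (1 < z)) % (17 // 17 // (z * 16 % 17))
if c == factor:
    log(c)
c = c < c
c = c - (factor - 37)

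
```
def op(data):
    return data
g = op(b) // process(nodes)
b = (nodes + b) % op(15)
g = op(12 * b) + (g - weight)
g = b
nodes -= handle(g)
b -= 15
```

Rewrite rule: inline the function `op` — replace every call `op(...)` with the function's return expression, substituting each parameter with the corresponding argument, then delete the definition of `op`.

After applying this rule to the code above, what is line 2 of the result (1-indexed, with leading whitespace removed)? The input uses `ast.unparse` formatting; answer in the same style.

b = (nodes + b) % 15

Transformed code:
g = b // process(nodes)
b = (nodes + b) % 15
g = 12 * b + (g - weight)
g = b
nodes -= handle(g)
b -= 15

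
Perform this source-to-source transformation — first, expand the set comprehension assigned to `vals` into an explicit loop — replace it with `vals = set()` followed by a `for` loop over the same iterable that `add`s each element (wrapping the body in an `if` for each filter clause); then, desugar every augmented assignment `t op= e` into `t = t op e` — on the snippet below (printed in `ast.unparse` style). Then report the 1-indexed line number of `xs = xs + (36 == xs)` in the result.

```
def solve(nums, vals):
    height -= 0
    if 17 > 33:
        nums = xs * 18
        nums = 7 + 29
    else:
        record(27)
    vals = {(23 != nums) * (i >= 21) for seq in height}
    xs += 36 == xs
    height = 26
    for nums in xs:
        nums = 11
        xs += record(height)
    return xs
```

Transformed code:
def solve(nums, vals):
    height = height - 0
    if 17 > 33:
        nums = xs * 18
        nums = 7 + 29
    else:
        record(27)
    vals = set()
    for seq in height:
        vals.add((23 != nums) * (i >= 21))
    xs = xs + (36 == xs)
    height = 26
    for nums in xs:
        nums = 11
        xs = xs + record(height)
    return xs

11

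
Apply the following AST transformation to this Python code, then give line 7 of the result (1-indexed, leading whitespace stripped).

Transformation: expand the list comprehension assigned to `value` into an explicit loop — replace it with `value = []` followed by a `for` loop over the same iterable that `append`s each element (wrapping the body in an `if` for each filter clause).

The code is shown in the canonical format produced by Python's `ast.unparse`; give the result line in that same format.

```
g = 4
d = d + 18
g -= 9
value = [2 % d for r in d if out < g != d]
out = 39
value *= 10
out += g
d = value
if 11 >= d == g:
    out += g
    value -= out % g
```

value.append(2 % d)

Transformed code:
g = 4
d = d + 18
g -= 9
value = []
for r in d:
    if out < g != d:
        value.append(2 % d)
out = 39
value *= 10
out += g
d = value
if 11 >= d == g:
    out += g
    value -= out % g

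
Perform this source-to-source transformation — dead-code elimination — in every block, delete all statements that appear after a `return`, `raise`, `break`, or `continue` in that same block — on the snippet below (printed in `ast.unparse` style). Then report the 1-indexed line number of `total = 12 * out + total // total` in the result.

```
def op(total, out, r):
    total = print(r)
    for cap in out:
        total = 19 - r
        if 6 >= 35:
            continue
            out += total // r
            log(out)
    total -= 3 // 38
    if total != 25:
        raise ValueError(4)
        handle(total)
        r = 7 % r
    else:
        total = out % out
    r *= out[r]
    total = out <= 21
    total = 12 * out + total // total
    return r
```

Transformed code:
def op(total, out, r):
    total = print(r)
    for cap in out:
        total = 19 - r
        if 6 >= 35:
            continue
    total -= 3 // 38
    if total != 25:
        raise ValueError(4)
    else:
        total = out % out
    r *= out[r]
    total = out <= 21
    total = 12 * out + total // total
    return r

14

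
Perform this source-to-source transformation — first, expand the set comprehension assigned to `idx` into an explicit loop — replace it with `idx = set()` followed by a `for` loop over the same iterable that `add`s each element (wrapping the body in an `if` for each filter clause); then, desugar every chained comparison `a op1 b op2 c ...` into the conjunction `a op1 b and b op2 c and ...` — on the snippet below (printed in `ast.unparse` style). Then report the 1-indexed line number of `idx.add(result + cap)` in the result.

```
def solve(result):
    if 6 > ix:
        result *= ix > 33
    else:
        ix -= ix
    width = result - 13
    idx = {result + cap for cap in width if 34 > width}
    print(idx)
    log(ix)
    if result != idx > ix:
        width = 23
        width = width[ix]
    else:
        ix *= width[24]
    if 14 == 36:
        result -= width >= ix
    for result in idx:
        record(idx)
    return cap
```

10

Transformed code:
def solve(result):
    if 6 > ix:
        result *= ix > 33
    else:
        ix -= ix
    width = result - 13
    idx = set()
    for cap in width:
        if 34 > width:
            idx.add(result + cap)
    print(idx)
    log(ix)
    if result != idx and idx > ix:
        width = 23
        width = width[ix]
    else:
        ix *= width[24]
    if 14 == 36:
        result -= width >= ix
    for result in idx:
        record(idx)
    return cap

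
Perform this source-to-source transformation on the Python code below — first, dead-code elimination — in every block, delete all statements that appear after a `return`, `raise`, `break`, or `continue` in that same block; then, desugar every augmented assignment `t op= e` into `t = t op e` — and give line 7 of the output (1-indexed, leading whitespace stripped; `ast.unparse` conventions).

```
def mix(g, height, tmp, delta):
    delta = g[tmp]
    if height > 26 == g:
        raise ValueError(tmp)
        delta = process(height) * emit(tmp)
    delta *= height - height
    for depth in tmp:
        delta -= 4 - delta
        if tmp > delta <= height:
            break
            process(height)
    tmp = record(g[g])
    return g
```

delta = delta - (4 - delta)

Transformed code:
def mix(g, height, tmp, delta):
    delta = g[tmp]
    if height > 26 == g:
        raise ValueError(tmp)
    delta = delta * (height - height)
    for depth in tmp:
        delta = delta - (4 - delta)
        if tmp > delta <= height:
            break
    tmp = record(g[g])
    return g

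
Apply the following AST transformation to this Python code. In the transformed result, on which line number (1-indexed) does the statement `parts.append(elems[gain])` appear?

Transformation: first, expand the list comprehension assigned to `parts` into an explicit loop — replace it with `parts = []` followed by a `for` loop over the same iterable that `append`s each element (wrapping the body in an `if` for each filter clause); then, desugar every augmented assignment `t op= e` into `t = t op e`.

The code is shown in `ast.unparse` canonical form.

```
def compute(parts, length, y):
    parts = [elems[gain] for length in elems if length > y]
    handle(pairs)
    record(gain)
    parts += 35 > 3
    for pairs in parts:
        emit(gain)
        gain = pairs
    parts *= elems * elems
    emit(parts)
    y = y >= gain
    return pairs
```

5

Transformed code:
def compute(parts, length, y):
    parts = []
    for length in elems:
        if length > y:
            parts.append(elems[gain])
    handle(pairs)
    record(gain)
    parts = parts + (35 > 3)
    for pairs in parts:
        emit(gain)
        gain = pairs
    parts = parts * (elems * elems)
    emit(parts)
    y = y >= gain
    return pairs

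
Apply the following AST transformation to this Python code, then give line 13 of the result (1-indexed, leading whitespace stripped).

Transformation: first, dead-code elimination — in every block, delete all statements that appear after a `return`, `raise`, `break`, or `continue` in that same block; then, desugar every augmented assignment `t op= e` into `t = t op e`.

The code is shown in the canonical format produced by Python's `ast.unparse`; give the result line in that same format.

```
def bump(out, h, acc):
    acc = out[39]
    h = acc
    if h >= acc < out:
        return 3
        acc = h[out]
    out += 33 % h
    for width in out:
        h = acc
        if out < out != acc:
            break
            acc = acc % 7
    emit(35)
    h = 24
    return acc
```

Transformed code:
def bump(out, h, acc):
    acc = out[39]
    h = acc
    if h >= acc < out:
        return 3
    out = out + 33 % h
    for width in out:
        h = acc
        if out < out != acc:
            break
    emit(35)
    h = 24
    return acc

return acc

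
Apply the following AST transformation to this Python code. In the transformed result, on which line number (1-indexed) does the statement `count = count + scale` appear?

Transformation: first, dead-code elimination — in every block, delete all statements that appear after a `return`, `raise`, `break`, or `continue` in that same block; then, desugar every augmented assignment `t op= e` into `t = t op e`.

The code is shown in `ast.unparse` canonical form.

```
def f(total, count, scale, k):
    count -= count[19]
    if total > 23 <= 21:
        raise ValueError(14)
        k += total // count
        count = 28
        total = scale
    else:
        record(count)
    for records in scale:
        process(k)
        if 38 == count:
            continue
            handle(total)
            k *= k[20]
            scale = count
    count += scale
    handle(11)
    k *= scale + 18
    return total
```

11

Transformed code:
def f(total, count, scale, k):
    count = count - count[19]
    if total > 23 <= 21:
        raise ValueError(14)
    else:
        record(count)
    for records in scale:
        process(k)
        if 38 == count:
            continue
    count = count + scale
    handle(11)
    k = k * (scale + 18)
    return total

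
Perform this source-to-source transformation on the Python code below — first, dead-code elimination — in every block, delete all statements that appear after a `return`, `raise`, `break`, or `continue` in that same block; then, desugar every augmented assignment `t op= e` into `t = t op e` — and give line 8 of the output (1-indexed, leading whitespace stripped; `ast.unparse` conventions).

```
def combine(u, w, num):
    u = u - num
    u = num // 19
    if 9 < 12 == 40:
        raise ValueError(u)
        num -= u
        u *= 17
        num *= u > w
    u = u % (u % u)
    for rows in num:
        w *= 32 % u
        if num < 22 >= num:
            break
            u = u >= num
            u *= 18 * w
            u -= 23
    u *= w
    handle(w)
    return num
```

Transformed code:
def combine(u, w, num):
    u = u - num
    u = num // 19
    if 9 < 12 == 40:
        raise ValueError(u)
    u = u % (u % u)
    for rows in num:
        w = w * (32 % u)
        if num < 22 >= num:
            break
    u = u * w
    handle(w)
    return num

w = w * (32 % u)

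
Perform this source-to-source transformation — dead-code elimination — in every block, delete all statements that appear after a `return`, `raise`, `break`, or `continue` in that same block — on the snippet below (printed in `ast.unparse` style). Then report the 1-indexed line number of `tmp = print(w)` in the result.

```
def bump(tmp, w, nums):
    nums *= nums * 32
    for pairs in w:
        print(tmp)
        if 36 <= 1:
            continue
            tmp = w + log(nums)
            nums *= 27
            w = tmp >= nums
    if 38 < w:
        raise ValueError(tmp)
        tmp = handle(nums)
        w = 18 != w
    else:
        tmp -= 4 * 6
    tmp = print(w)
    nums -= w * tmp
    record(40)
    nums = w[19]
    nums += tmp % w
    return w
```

11

Transformed code:
def bump(tmp, w, nums):
    nums *= nums * 32
    for pairs in w:
        print(tmp)
        if 36 <= 1:
            continue
    if 38 < w:
        raise ValueError(tmp)
    else:
        tmp -= 4 * 6
    tmp = print(w)
    nums -= w * tmp
    record(40)
    nums = w[19]
    nums += tmp % w
    return w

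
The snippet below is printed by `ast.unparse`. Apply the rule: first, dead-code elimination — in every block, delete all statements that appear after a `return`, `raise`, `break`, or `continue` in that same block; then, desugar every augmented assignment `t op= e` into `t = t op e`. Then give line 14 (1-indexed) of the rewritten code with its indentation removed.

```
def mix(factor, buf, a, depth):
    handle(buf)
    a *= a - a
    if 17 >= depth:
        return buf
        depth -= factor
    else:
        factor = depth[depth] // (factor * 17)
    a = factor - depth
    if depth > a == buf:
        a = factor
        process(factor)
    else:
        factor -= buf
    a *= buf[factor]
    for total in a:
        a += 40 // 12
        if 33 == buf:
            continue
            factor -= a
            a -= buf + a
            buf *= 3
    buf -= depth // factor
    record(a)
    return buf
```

Transformed code:
def mix(factor, buf, a, depth):
    handle(buf)
    a = a * (a - a)
    if 17 >= depth:
        return buf
    else:
        factor = depth[depth] // (factor * 17)
    a = factor - depth
    if depth > a == buf:
        a = factor
        process(factor)
    else:
        factor = factor - buf
    a = a * buf[factor]
    for total in a:
        a = a + 40 // 12
        if 33 == buf:
            continue
    buf = buf - depth // factor
    record(a)
    return buf

a = a * buf[factor]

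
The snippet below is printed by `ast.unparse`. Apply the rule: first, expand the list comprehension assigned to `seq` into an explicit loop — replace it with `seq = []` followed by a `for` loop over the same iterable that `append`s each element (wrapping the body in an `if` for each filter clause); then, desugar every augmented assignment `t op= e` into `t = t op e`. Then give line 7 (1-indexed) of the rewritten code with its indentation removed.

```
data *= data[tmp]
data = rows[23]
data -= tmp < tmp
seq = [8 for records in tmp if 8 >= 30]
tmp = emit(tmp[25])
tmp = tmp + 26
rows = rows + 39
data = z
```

Transformed code:
data = data * data[tmp]
data = rows[23]
data = data - (tmp < tmp)
seq = []
for records in tmp:
    if 8 >= 30:
        seq.append(8)
tmp = emit(tmp[25])
tmp = tmp + 26
rows = rows + 39
data = z

seq.append(8)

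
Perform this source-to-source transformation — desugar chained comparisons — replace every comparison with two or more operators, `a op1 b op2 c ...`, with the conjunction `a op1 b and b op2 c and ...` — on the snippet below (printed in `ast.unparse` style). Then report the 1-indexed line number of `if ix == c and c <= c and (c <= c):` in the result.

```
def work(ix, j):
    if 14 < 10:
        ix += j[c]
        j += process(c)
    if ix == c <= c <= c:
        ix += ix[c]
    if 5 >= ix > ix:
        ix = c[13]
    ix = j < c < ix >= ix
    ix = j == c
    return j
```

5

Transformed code:
def work(ix, j):
    if 14 < 10:
        ix += j[c]
        j += process(c)
    if ix == c and c <= c and (c <= c):
        ix += ix[c]
    if 5 >= ix and ix > ix:
        ix = c[13]
    ix = j < c and c < ix and (ix >= ix)
    ix = j == c
    return j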